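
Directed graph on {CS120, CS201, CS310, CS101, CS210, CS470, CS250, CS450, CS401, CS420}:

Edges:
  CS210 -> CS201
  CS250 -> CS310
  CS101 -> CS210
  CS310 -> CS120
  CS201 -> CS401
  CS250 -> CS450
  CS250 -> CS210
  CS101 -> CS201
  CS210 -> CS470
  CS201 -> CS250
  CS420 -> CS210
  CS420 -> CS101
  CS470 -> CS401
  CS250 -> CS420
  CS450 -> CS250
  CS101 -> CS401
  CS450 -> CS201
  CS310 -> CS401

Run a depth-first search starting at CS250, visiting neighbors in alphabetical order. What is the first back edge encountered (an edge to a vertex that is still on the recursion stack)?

CS201->CS250

DFS from CS250 (visiting neighbors in alphabetical order); mark gray on enter, black on exit:
CS250 gray
  CS210 gray
    CS201 gray
      CS201→CS250: CS250 is gray → back edge
First back edge: CS201 → CS250.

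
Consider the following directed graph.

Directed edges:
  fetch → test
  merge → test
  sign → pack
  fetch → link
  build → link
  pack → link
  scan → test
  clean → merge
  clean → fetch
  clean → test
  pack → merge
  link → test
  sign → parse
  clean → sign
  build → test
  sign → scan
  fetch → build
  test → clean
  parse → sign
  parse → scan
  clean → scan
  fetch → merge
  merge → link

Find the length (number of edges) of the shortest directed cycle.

2

For each vertex v, BFS finds the shortest path from v back to v.
The shortest such closed walk is clean → test → clean, length 2.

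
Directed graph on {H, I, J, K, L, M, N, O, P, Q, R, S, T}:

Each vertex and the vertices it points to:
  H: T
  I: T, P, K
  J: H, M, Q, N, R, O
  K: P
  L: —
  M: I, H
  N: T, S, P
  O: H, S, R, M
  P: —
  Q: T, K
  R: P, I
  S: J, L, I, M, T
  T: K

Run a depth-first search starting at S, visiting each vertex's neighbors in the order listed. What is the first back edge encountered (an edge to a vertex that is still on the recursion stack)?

DFS from S (visiting each vertex's neighbors in the order listed); mark gray on enter, black on exit:
S gray
  J gray
    H gray
      T gray
        K gray
          P gray
          P black
        K black
      T black
    H black
    M gray
      I gray
        I→T: T black — skip
        I→P: P black — skip
        I→K: K black — skip
      I black
      M→H: H black — skip
    M black
    Q gray
      Q→T: T black — skip
      Q→K: K black — skip
    Q black
    N gray
      N→T: T black — skip
      N→S: S is gray → back edge
First back edge: N → S.

N->S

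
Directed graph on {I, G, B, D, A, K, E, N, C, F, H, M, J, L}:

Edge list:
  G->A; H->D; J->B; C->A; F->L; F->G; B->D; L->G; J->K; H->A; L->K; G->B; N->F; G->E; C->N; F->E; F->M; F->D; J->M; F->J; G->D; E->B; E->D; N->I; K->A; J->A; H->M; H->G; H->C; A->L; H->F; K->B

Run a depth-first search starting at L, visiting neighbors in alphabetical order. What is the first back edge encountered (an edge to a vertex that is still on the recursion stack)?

DFS from L (visiting neighbors in alphabetical order); mark gray on enter, black on exit:
L gray
  G gray
    A gray
      A→L: L is gray → back edge
First back edge: A → L.

A->L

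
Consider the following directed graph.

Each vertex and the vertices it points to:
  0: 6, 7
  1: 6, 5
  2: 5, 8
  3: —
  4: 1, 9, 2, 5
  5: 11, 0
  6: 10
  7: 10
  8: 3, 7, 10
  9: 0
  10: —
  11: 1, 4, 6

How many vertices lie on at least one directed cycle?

5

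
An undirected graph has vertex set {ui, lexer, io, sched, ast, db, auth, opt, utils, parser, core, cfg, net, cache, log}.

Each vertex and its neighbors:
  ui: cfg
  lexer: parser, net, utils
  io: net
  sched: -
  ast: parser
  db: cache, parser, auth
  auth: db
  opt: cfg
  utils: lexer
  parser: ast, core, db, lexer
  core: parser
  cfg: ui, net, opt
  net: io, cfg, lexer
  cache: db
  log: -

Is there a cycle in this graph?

DFS, tracking each vertex's parent; an edge to a visited non-parent vertex closes a cycle.
Start from utils:
visit utils (parent –)
  visit lexer (parent utils)
    visit parser (parent lexer)
      visit ast (parent parser)
        ast–parser: parent, skip
      visit core (parent parser)
        core–parser: parent, skip
      visit db (parent parser)
        visit cache (parent db)
          cache–db: parent, skip
        db–parser: parent, skip
        visit auth (parent db)
          auth–db: parent, skip
      parser–lexer: parent, skip
    visit net (parent lexer)
      visit io (parent net)
        io–net: parent, skip
      visit cfg (parent net)
        visit ui (parent cfg)
          ui–cfg: parent, skip
        cfg–net: parent, skip
        visit opt (parent cfg)
          opt–cfg: parent, skip
      net–lexer: parent, skip
    lexer–utils: parent, skip
visit sched (parent –)
visit log (parent –)
No non-parent visited neighbor found — the graph is a forest.

No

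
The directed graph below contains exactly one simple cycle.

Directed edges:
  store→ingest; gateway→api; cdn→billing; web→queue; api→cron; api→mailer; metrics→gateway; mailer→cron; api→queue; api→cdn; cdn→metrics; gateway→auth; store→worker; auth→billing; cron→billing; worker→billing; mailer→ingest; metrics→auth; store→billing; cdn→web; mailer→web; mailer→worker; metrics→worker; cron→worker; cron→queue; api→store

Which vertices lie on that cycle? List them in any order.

api, cdn, gateway, metrics

DFS with gray/black marking from api:
api gray
  cron gray
    queue gray
    queue black
    billing gray
    billing black
    worker gray
      worker→billing: billing black — skip
    worker black
  cron black
  cdn gray
    cdn→billing: billing black — skip
    web gray
      web→queue: queue black — skip
    web black
    metrics gray
      gateway gray
        auth gray
          auth→billing: billing black — skip
        auth black
        gateway→api: api is gray → back edge
Back edge closes the cycle api → cdn → metrics → gateway → api; its vertices are {api, cdn, gateway, metrics}.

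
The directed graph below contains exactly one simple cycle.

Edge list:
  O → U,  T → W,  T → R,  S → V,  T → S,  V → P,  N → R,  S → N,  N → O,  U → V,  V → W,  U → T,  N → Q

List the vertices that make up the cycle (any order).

DFS with gray/black marking from N:
N gray
  R gray
  R black
  O gray
    U gray
      V gray
        W gray
        W black
        P gray
        P black
      V black
      T gray
        T→R: R black — skip
        T→W: W black — skip
        S gray
          S→N: N is gray → back edge
Back edge closes the cycle N → O → U → T → S → N; its vertices are {N, O, S, T, U}.

N, O, S, T, U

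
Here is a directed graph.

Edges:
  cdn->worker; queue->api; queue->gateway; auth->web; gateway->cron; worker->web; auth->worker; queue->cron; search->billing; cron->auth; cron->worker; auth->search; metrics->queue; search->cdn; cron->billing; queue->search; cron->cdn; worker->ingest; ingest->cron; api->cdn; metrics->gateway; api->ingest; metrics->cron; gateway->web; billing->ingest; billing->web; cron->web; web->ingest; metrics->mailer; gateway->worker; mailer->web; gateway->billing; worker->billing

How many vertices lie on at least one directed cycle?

8

A vertex is on a directed cycle iff it belongs to a strongly connected component of size ≥ 2 (or has a self-loop).
The vertices on cycles are {cdn, web, auth, cron, ingest, search, worker, billing} — 8 in total.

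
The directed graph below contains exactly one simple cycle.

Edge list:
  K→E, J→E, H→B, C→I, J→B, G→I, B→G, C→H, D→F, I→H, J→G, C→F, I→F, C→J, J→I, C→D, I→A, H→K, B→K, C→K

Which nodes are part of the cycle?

B, G, H, I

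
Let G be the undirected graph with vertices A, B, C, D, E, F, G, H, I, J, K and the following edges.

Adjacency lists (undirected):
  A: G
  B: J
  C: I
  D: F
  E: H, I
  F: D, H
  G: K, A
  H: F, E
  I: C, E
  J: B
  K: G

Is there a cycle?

No

DFS, tracking each vertex's parent; an edge to a visited non-parent vertex closes a cycle.
Start from B:
visit B (parent –)
  visit J (parent B)
    J–B: parent, skip
visit A (parent –)
  visit G (parent A)
    visit K (parent G)
      K–G: parent, skip
    G–A: parent, skip
visit C (parent –)
  visit I (parent C)
    I–C: parent, skip
    visit E (parent I)
      visit H (parent E)
        visit F (parent H)
          visit D (parent F)
            D–F: parent, skip
          F–H: parent, skip
        H–E: parent, skip
      E–I: parent, skip
No non-parent visited neighbor found — the graph is a forest.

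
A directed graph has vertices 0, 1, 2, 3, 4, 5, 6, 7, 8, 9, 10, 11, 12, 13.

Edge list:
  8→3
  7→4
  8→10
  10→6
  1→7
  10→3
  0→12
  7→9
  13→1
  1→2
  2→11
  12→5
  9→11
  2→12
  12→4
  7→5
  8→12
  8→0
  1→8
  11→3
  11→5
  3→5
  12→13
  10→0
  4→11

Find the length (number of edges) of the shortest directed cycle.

4

For each vertex v, BFS finds the shortest path from v back to v.
The shortest such closed walk is 1 → 8 → 12 → 13 → 1, length 4.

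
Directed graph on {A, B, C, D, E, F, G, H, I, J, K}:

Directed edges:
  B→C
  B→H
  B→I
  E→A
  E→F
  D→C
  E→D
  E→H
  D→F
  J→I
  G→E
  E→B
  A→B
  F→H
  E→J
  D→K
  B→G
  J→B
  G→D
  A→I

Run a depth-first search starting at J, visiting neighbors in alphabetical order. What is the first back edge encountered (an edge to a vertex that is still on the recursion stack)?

A→B

DFS from J (visiting neighbors in alphabetical order); mark gray on enter, black on exit:
J gray
  B gray
    C gray
    C black
    G gray
      D gray
        D→C: C black — skip
        F gray
          H gray
          H black
        F black
        K gray
        K black
      D black
      E gray
        A gray
          A→B: B is gray → back edge
First back edge: A → B.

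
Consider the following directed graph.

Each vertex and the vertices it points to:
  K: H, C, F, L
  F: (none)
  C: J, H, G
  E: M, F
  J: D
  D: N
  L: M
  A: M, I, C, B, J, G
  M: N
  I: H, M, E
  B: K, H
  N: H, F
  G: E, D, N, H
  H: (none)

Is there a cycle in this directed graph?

DFS with white/gray/black marking, starting from H:
H gray
H black
K gray
  K→H: H black — skip
  C gray
    J gray
      D gray
        N gray
          N→H: H black — skip
          F gray
          F black
        N black
      D black
    J black
    C→H: H black — skip
    G gray
      E gray
        M gray
          M→N: N black — skip
        M black
        E→F: F black — skip
      E black
      G→D: D black — skip
      G→N: N black — skip
      G→H: H black — skip
    G black
  C black
  K→F: F black — skip
  L gray
    L→M: M black — skip
  L black
K black
A gray
  A→M: M black — skip
  I gray
    I→H: H black — skip
    I→M: M black — skip
    I→E: E black — skip
  I black
  A→C: C black — skip
  B gray
    B→K: K black — skip
    B→H: H black — skip
  B black
  A→J: J black — skip
  A→G: G black — skip
A black
Every edge goes to a white or black vertex — no back edge, so the graph is acyclic.

No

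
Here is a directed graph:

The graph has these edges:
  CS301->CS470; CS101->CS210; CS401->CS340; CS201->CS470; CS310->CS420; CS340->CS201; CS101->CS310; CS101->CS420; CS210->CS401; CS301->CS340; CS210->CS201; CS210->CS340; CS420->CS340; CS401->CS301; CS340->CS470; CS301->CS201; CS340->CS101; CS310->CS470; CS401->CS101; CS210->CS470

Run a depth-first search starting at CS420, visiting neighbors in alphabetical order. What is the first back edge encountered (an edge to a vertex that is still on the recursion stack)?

CS210->CS340

DFS from CS420 (visiting neighbors in alphabetical order); mark gray on enter, black on exit:
CS420 gray
  CS340 gray
    CS101 gray
      CS210 gray
        CS201 gray
          CS470 gray
          CS470 black
        CS201 black
        CS210→CS340: CS340 is gray → back edge
First back edge: CS210 → CS340.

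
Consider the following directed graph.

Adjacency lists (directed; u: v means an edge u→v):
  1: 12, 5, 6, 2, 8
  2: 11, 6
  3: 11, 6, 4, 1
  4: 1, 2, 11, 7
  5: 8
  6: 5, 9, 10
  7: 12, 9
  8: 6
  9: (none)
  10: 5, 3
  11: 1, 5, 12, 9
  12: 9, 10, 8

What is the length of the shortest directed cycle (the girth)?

For each vertex v, BFS finds the shortest path from v back to v.
The shortest such closed walk is 3 → 6 → 10 → 3, length 3.

3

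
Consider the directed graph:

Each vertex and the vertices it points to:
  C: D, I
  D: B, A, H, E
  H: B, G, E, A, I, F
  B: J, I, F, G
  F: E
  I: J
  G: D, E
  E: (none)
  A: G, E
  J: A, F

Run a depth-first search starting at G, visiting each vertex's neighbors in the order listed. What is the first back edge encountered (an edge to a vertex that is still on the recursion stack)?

DFS from G (visiting each vertex's neighbors in the order listed); mark gray on enter, black on exit:
G gray
  D gray
    B gray
      J gray
        A gray
          A→G: G is gray → back edge
First back edge: A → G.

A→G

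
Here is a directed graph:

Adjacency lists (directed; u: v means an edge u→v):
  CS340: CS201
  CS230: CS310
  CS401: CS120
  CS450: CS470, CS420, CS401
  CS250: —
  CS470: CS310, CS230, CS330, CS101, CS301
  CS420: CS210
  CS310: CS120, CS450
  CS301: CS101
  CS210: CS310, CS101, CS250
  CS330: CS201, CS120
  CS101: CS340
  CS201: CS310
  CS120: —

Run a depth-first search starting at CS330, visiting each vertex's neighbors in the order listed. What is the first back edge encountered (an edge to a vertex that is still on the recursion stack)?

CS470→CS310

DFS from CS330 (visiting each vertex's neighbors in the order listed); mark gray on enter, black on exit:
CS330 gray
  CS201 gray
    CS310 gray
      CS120 gray
      CS120 black
      CS450 gray
        CS470 gray
          CS470→CS310: CS310 is gray → back edge
First back edge: CS470 → CS310.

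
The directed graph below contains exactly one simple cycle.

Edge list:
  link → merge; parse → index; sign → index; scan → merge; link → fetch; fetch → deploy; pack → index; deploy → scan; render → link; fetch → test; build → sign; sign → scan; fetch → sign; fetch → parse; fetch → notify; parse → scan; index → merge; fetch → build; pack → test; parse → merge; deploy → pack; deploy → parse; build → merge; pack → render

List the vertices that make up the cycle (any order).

DFS with gray/black marking from fetch:
fetch gray
  notify gray
  notify black
  sign gray
    scan gray
      merge gray
      merge black
    scan black
    index gray
      index→merge: merge black — skip
    index black
  sign black
  parse gray
    parse→index: index black — skip
    parse→scan: scan black — skip
    parse→merge: merge black — skip
  parse black
  build gray
    build→merge: merge black — skip
    build→sign: sign black — skip
  build black
  test gray
  test black
  deploy gray
    deploy→scan: scan black — skip
    pack gray
      pack→index: index black — skip
      pack→test: test black — skip
      render gray
        link gray
          link→merge: merge black — skip
          link→fetch: fetch is gray → back edge
Back edge closes the cycle fetch → deploy → pack → render → link → fetch; its vertices are {link, pack, fetch, deploy, render}.

link, pack, fetch, deploy, render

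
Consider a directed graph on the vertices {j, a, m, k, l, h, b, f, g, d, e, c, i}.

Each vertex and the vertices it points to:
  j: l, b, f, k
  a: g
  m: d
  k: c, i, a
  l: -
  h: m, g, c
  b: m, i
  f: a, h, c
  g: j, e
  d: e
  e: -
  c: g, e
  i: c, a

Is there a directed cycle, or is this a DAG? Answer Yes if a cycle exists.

Yes

DFS with white/gray/black marking, starting from m:
m gray
  d gray
    e gray
    e black
  d black
m black
j gray
  l gray
  l black
  b gray
    b→m: m black — skip
    i gray
      c gray
        g gray
          g→j: j is gray → back edge
Back edge found, so a cycle exists: j → b → i → c → g → j.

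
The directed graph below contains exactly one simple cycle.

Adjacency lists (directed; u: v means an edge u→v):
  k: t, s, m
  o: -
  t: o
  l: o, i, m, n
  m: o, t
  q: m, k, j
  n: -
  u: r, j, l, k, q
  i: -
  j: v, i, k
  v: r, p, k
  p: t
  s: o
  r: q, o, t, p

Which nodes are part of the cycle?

DFS with gray/black marking from q:
q gray
  m gray
    o gray
    o black
    t gray
      t→o: o black — skip
    t black
  m black
  k gray
    k→t: t black — skip
    s gray
      s→o: o black — skip
    s black
    k→m: m black — skip
  k black
  j gray
    v gray
      r gray
        r→q: q is gray → back edge
Back edge closes the cycle q → j → v → r → q; its vertices are {j, q, r, v}.

j, q, r, v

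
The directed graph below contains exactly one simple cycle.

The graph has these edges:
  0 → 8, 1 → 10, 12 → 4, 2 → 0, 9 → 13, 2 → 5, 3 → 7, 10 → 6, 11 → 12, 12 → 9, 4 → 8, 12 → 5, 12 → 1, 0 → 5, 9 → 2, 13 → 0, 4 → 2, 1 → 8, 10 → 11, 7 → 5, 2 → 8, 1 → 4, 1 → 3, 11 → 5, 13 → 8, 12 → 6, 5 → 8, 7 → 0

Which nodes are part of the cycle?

DFS with gray/black marking from 12:
12 gray
  1 gray
    10 gray
      6 gray
      6 black
      11 gray
        11→12: 12 is gray → back edge
Back edge closes the cycle 12 → 1 → 10 → 11 → 12; its vertices are {1, 10, 11, 12}.

1, 10, 11, 12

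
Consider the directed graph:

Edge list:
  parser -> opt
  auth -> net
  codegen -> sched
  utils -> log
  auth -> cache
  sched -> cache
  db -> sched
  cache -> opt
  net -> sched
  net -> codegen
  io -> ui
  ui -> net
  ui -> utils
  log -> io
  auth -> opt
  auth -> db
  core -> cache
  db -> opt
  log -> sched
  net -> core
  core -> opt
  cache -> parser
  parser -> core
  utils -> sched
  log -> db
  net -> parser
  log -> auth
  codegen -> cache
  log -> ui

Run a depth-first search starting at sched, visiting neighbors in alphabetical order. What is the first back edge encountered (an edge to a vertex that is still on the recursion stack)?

DFS from sched (visiting neighbors in alphabetical order); mark gray on enter, black on exit:
sched gray
  cache gray
    opt gray
    opt black
    parser gray
      core gray
        core→cache: cache is gray → back edge
First back edge: core → cache.

core->cache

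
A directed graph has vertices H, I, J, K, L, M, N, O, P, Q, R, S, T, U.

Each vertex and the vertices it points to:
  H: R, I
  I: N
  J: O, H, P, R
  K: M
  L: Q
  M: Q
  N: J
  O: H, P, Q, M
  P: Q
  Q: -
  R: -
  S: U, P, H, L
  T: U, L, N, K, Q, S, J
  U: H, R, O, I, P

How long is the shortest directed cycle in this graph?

For each vertex v, BFS finds the shortest path from v back to v.
The shortest such closed walk is N → J → H → I → N, length 4.

4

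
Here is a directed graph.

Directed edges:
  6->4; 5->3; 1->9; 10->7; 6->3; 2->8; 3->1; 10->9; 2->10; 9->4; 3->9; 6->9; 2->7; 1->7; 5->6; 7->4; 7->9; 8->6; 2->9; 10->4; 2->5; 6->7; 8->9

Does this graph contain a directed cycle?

No

DFS with white/gray/black marking, starting from 2:
2 gray
  10 gray
    9 gray
      4 gray
      4 black
    9 black
    7 gray
      7→4: 4 black — skip
      7→9: 9 black — skip
    7 black
    10→4: 4 black — skip
  10 black
  2→9: 9 black — skip
  5 gray
    3 gray
      3→9: 9 black — skip
      1 gray
        1→7: 7 black — skip
        1→9: 9 black — skip
      1 black
    3 black
    6 gray
      6→3: 3 black — skip
      6→4: 4 black — skip
      6→7: 7 black — skip
      6→9: 9 black — skip
    6 black
  5 black
  8 gray
    8→9: 9 black — skip
    8→6: 6 black — skip
  8 black
  2→7: 7 black — skip
2 black
Every edge goes to a white or black vertex — no back edge, so the graph is acyclic.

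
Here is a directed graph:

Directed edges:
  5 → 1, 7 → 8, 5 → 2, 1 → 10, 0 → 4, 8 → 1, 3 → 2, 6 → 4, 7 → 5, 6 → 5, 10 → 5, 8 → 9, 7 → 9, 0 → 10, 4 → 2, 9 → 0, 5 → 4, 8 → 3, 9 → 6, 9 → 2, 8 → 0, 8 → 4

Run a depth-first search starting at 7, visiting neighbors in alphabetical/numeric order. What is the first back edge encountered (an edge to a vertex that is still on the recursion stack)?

10→5

DFS from 7 (visiting neighbors in alphabetical/numeric order); mark gray on enter, black on exit:
7 gray
  5 gray
    1 gray
      10 gray
        10→5: 5 is gray → back edge
First back edge: 10 → 5.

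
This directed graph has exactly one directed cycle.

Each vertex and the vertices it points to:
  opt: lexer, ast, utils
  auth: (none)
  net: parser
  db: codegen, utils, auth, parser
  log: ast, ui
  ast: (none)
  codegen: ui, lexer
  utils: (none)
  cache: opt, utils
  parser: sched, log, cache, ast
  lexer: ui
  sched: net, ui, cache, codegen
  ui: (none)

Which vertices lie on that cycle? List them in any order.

net, sched, parser

DFS with gray/black marking from parser:
parser gray
  sched gray
    net gray
      net→parser: parser is gray → back edge
Back edge closes the cycle parser → sched → net → parser; its vertices are {net, sched, parser}.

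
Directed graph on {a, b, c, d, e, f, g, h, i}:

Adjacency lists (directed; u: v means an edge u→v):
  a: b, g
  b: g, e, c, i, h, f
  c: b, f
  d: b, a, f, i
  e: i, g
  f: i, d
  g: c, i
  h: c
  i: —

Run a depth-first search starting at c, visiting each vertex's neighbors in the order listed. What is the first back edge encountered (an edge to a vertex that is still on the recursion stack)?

g→c

DFS from c (visiting each vertex's neighbors in the order listed); mark gray on enter, black on exit:
c gray
  b gray
    g gray
      g→c: c is gray → back edge
First back edge: g → c.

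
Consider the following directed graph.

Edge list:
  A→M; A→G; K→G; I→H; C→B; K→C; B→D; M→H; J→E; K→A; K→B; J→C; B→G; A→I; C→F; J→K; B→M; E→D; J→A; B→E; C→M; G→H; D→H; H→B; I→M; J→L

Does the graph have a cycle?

Yes

DFS with white/gray/black marking, starting from C:
C gray
  F gray
  F black
  B gray
    M gray
      H gray
        H→B: B is gray → back edge
Back edge found, so a cycle exists: B → M → H → B.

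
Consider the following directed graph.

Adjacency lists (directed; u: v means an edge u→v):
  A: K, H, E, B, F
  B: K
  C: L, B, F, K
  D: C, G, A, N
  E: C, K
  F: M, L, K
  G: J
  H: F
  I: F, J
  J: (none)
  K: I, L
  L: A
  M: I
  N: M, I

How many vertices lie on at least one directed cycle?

A vertex is on a directed cycle iff it belongs to a strongly connected component of size ≥ 2 (or has a self-loop).
The vertices on cycles are {A, B, C, E, F, H, I, K, L, M} — 10 in total.

10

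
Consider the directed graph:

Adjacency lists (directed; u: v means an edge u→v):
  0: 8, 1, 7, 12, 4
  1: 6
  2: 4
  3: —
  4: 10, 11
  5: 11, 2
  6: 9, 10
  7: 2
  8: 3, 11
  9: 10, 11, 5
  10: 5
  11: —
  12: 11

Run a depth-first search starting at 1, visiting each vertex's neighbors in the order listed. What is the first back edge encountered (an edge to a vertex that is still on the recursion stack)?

DFS from 1 (visiting each vertex's neighbors in the order listed); mark gray on enter, black on exit:
1 gray
  6 gray
    9 gray
      10 gray
        5 gray
          11 gray
          11 black
          2 gray
            4 gray
              4→10: 10 is gray → back edge
First back edge: 4 → 10.

4->10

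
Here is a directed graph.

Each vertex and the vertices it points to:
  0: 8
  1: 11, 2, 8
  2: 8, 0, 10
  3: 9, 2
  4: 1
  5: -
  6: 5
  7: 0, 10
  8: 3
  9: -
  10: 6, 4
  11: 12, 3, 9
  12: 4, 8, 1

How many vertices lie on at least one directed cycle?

9

A vertex is on a directed cycle iff it belongs to a strongly connected component of size ≥ 2 (or has a self-loop).
The vertices on cycles are {0, 1, 2, 3, 4, 8, 10, 11, 12} — 9 in total.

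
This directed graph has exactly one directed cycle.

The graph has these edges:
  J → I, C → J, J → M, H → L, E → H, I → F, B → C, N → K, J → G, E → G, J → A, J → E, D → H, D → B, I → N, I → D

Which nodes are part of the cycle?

B, C, D, I, J

DFS with gray/black marking from C:
C gray
  J gray
    I gray
      N gray
        K gray
        K black
      N black
      D gray
        B gray
          B→C: C is gray → back edge
Back edge closes the cycle C → J → I → D → B → C; its vertices are {B, C, D, I, J}.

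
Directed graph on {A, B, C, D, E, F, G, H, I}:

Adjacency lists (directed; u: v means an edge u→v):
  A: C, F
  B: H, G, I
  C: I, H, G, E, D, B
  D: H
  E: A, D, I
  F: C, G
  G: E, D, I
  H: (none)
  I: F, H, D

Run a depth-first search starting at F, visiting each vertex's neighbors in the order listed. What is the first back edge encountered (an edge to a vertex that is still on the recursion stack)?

I→F

DFS from F (visiting each vertex's neighbors in the order listed); mark gray on enter, black on exit:
F gray
  C gray
    I gray
      I→F: F is gray → back edge
First back edge: I → F.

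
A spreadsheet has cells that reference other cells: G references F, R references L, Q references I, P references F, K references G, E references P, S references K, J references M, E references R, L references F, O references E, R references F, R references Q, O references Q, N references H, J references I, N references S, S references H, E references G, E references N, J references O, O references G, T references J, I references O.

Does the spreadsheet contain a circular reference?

Yes

DFS with white/gray/black marking, starting from J:
J gray
  I gray
    O gray
      Q gray
        Q→I: I is gray → back edge
Back edge found, so a cycle exists: I → O → Q → I.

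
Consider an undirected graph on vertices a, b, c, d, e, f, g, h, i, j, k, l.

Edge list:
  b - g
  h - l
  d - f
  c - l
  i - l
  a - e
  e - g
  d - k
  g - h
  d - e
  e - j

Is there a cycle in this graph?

No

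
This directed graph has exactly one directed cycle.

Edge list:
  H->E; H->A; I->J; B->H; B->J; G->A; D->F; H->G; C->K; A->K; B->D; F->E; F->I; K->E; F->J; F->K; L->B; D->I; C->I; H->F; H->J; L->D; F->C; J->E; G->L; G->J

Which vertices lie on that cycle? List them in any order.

DFS with gray/black marking from L:
L gray
  B gray
    D gray
      I gray
        J gray
          E gray
          E black
        J black
      I black
      F gray
        F→E: E black — skip
        C gray
          C→I: I black — skip
          K gray
            K→E: E black — skip
          K black
        C black
        F→J: J black — skip
        F→I: I black — skip
        F→K: K black — skip
      F black
    D black
    B→J: J black — skip
    H gray
      A gray
        A→K: K black — skip
      A black
      H→F: F black — skip
      H→E: E black — skip
      H→J: J black — skip
      G gray
        G→A: A black — skip
        G→J: J black — skip
        G→L: L is gray → back edge
Back edge closes the cycle L → B → H → G → L; its vertices are {B, G, H, L}.

B, G, H, L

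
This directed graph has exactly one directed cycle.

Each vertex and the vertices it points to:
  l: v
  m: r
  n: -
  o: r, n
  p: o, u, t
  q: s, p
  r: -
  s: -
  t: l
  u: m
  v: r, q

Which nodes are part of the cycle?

l, p, q, t, v

DFS with gray/black marking from q:
q gray
  s gray
  s black
  p gray
    o gray
      r gray
      r black
      n gray
      n black
    o black
    u gray
      m gray
        m→r: r black — skip
      m black
    u black
    t gray
      l gray
        v gray
          v→r: r black — skip
          v→q: q is gray → back edge
Back edge closes the cycle q → p → t → l → v → q; its vertices are {l, p, q, t, v}.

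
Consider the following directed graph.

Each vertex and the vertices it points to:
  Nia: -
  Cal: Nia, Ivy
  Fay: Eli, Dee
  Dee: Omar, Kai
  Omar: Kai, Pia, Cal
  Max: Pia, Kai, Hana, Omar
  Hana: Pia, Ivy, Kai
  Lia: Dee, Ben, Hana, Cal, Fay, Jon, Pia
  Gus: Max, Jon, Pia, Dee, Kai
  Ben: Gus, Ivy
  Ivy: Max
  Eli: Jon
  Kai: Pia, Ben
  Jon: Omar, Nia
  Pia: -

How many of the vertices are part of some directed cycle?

10

A vertex is on a directed cycle iff it belongs to a strongly connected component of size ≥ 2 (or has a self-loop).
The vertices on cycles are {Ben, Cal, Dee, Gus, Ivy, Jon, Kai, Max, Hana, Omar} — 10 in total.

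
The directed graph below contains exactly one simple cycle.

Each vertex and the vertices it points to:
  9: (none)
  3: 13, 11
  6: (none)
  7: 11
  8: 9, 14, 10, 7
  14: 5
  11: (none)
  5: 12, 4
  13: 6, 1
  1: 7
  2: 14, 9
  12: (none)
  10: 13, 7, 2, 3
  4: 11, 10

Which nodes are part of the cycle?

2, 4, 5, 10, 14

DFS with gray/black marking from 14:
14 gray
  5 gray
    12 gray
    12 black
    4 gray
      11 gray
      11 black
      10 gray
        13 gray
          6 gray
          6 black
          1 gray
            7 gray
              7→11: 11 black — skip
            7 black
          1 black
        13 black
        10→7: 7 black — skip
        2 gray
          2→14: 14 is gray → back edge
Back edge closes the cycle 14 → 5 → 4 → 10 → 2 → 14; its vertices are {2, 4, 5, 10, 14}.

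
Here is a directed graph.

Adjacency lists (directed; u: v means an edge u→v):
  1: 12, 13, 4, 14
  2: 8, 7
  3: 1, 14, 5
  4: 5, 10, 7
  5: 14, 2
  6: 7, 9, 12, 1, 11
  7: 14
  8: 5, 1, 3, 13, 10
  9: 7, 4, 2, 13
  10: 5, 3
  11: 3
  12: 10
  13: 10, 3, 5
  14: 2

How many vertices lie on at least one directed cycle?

11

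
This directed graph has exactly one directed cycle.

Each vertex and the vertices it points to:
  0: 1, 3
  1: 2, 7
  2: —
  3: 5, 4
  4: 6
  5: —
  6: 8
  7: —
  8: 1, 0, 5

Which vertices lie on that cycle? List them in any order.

DFS with gray/black marking from 3:
3 gray
  5 gray
  5 black
  4 gray
    6 gray
      8 gray
        1 gray
          2 gray
          2 black
          7 gray
          7 black
        1 black
        0 gray
          0→1: 1 black — skip
          0→3: 3 is gray → back edge
Back edge closes the cycle 3 → 4 → 6 → 8 → 0 → 3; its vertices are {0, 3, 4, 6, 8}.

0, 3, 4, 6, 8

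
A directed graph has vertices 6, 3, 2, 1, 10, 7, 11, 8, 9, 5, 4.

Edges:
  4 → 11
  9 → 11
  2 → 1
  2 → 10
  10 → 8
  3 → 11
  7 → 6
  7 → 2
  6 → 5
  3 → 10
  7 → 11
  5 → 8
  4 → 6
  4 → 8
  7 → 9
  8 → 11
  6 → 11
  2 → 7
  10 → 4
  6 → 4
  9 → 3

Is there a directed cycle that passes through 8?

8 lies on a cycle iff there is a path from 8 back to itself.
Exploring from 8, it never reaches itself; equivalently, its strongly connected component is a singleton.

No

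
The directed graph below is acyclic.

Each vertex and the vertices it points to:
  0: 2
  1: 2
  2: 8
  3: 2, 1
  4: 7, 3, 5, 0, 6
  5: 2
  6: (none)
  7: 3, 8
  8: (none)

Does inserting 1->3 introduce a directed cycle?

Adding 1→3 creates a cycle iff 3 can already reach 1.
Path from 3: 3 → 1.
So 3 → … → 1 → 3 is a cycle.

Yes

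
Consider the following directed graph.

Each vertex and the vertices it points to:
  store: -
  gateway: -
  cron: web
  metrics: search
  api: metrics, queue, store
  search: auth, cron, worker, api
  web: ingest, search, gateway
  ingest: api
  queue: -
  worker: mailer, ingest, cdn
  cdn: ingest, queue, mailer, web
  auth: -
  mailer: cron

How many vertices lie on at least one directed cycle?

A vertex is on a directed cycle iff it belongs to a strongly connected component of size ≥ 2 (or has a self-loop).
The vertices on cycles are {api, cdn, web, cron, ingest, mailer, search, worker, metrics} — 9 in total.

9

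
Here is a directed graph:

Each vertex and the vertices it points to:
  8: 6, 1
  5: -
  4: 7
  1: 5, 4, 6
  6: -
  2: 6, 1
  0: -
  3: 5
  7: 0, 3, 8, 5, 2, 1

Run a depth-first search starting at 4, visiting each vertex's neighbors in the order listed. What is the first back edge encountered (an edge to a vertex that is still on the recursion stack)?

DFS from 4 (visiting each vertex's neighbors in the order listed); mark gray on enter, black on exit:
4 gray
  7 gray
    0 gray
    0 black
    3 gray
      5 gray
      5 black
    3 black
    8 gray
      6 gray
      6 black
      1 gray
        1→5: 5 black — skip
        1→4: 4 is gray → back edge
First back edge: 1 → 4.

1→4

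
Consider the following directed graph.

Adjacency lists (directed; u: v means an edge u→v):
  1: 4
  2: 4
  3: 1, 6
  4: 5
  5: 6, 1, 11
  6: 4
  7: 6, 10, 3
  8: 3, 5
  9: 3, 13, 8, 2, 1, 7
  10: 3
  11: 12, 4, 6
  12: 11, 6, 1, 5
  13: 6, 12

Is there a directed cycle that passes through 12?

12 is on a cycle iff 12 can reach itself via ≥1 edge.
12 → 11 → 12 — yes.

Yes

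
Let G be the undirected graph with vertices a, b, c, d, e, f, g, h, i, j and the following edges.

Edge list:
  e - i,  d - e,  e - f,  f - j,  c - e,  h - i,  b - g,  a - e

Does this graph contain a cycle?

No

DFS, tracking each vertex's parent; an edge to a visited non-parent vertex closes a cycle.
Start from j:
visit j (parent –)
  visit f (parent j)
    f–j: parent, skip
    visit e (parent f)
      visit c (parent e)
        c–e: parent, skip
      visit i (parent e)
        i–e: parent, skip
        visit h (parent i)
          h–i: parent, skip
      visit a (parent e)
        a–e: parent, skip
      e–f: parent, skip
      visit d (parent e)
        d–e: parent, skip
visit b (parent –)
  visit g (parent b)
    g–b: parent, skip
No non-parent visited neighbor found — the graph is a forest.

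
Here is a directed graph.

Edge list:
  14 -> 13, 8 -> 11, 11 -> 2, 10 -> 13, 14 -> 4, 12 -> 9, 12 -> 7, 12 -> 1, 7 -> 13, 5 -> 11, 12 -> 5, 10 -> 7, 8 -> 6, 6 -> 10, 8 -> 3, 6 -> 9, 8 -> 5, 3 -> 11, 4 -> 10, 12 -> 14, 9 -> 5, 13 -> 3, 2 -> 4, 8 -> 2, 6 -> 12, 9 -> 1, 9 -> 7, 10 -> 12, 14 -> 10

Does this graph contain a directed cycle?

Yes

DFS with white/gray/black marking, starting from 11:
11 gray
  2 gray
    4 gray
      10 gray
        12 gray
          7 gray
            13 gray
              3 gray
                3→11: 11 is gray → back edge
Back edge found, so a cycle exists: 11 → 2 → 4 → 10 → 12 → 7 → 13 → 3 → 11.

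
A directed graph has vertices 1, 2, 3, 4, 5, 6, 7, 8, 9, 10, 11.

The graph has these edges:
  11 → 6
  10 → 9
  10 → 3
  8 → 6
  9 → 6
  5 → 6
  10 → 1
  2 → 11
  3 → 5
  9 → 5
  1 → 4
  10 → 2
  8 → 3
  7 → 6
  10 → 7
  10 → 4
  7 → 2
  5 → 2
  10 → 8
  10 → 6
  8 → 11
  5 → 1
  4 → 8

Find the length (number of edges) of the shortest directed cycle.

5

For each vertex v, BFS finds the shortest path from v back to v.
The shortest such closed walk is 1 → 4 → 8 → 3 → 5 → 1, length 5.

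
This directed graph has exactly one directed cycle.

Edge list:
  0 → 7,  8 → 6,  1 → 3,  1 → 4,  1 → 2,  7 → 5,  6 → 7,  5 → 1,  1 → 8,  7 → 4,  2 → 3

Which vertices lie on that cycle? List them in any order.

1, 5, 6, 7, 8

DFS with gray/black marking from 7:
7 gray
  4 gray
  4 black
  5 gray
    1 gray
      8 gray
        6 gray
          6→7: 7 is gray → back edge
Back edge closes the cycle 7 → 5 → 1 → 8 → 6 → 7; its vertices are {1, 5, 6, 7, 8}.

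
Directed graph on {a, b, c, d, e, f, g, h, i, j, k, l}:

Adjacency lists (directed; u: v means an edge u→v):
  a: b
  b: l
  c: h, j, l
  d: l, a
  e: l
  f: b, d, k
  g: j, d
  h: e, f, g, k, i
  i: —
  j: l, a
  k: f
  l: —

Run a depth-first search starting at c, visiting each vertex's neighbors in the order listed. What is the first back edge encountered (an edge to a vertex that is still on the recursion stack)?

DFS from c (visiting each vertex's neighbors in the order listed); mark gray on enter, black on exit:
c gray
  h gray
    e gray
      l gray
      l black
    e black
    f gray
      b gray
        b→l: l black — skip
      b black
      d gray
        d→l: l black — skip
        a gray
          a→b: b black — skip
        a black
      d black
      k gray
        k→f: f is gray → back edge
First back edge: k → f.

k->f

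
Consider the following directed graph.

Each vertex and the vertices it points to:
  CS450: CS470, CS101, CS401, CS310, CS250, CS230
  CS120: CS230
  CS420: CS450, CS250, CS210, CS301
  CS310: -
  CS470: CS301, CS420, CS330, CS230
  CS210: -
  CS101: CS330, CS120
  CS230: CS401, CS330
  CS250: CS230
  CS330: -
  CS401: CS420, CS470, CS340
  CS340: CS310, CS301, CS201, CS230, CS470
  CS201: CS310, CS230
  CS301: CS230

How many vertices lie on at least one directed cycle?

11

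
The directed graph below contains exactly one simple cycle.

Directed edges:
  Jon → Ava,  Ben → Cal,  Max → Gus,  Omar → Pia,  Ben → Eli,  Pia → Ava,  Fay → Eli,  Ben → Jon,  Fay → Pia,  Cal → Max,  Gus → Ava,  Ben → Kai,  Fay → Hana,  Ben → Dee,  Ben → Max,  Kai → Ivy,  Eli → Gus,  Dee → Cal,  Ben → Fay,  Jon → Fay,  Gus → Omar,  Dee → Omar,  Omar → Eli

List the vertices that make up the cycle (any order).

DFS with gray/black marking from Omar:
Omar gray
  Pia gray
    Ava gray
    Ava black
  Pia black
  Eli gray
    Gus gray
      Gus→Omar: Omar is gray → back edge
Back edge closes the cycle Omar → Eli → Gus → Omar; its vertices are {Eli, Gus, Omar}.

Eli, Gus, Omar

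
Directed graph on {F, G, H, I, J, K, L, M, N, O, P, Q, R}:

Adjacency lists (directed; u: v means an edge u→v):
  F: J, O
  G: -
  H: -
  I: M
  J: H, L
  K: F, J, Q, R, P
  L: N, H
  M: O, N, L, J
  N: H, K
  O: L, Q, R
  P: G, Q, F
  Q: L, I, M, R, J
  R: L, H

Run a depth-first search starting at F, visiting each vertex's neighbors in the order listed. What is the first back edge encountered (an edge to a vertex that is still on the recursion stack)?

K→F

DFS from F (visiting each vertex's neighbors in the order listed); mark gray on enter, black on exit:
F gray
  J gray
    H gray
    H black
    L gray
      N gray
        N→H: H black — skip
        K gray
          K→F: F is gray → back edge
First back edge: K → F.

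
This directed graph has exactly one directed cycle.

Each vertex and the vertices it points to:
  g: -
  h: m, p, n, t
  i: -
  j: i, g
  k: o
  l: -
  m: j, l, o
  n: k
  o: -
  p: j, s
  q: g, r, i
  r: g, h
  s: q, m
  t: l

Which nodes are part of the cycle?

DFS with gray/black marking from h:
h gray
  m gray
    j gray
      i gray
      i black
      g gray
      g black
    j black
    l gray
    l black
    o gray
    o black
  m black
  p gray
    p→j: j black — skip
    s gray
      q gray
        q→g: g black — skip
        r gray
          r→g: g black — skip
          r→h: h is gray → back edge
Back edge closes the cycle h → p → s → q → r → h; its vertices are {h, p, q, r, s}.

h, p, q, r, s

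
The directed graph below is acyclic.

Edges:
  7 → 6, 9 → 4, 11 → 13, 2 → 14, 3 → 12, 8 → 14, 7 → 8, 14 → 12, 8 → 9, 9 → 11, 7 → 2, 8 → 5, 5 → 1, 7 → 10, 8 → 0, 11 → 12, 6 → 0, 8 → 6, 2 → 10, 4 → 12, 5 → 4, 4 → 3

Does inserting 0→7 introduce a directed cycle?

Yes

Adding 0→7 creates a cycle iff 7 can already reach 0.
Path from 7: 7 → 8 → 0.
So 7 → … → 0 → 7 is a cycle.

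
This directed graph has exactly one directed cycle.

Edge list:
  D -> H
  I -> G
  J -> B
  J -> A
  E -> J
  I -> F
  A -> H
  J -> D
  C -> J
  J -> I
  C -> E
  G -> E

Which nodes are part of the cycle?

E, G, I, J

DFS with gray/black marking from J:
J gray
  B gray
  B black
  I gray
    G gray
      E gray
        E→J: J is gray → back edge
Back edge closes the cycle J → I → G → E → J; its vertices are {E, G, I, J}.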